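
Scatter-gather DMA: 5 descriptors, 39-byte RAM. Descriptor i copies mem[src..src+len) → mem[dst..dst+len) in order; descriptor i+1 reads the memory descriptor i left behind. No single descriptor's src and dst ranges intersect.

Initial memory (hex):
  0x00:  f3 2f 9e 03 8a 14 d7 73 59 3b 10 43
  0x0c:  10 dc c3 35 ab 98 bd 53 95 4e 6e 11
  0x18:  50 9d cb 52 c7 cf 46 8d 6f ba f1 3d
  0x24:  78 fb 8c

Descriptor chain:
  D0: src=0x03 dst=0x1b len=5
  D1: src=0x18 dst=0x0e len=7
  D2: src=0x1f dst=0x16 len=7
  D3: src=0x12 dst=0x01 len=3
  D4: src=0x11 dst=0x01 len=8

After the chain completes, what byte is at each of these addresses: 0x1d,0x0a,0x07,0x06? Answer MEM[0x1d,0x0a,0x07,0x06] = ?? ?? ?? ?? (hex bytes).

#0 dst[0x1b+5] := {0x03,0x8a,0x14,0xd7,0x73}
#1 dst[0x0e+7] := {0x50,0x9d,0xcb,0x03,0x8a,0x14,0xd7}
#2 dst[0x16+7] := {0x73,0x6f,0xba,0xf1,0x3d,0x78,0xfb}
#3 dst[0x01+3] := {0x8a,0x14,0xd7}
#4 dst[0x01+8] := {0x03,0x8a,0x14,0xd7,0x4e,0x73,0x6f,0xba}
query mem[0x1d]=0x14, mem[0x0a]=0x10, mem[0x07]=0x6f, mem[0x06]=0x73

MEM[0x1d,0x0a,0x07,0x06] = 14 10 6f 73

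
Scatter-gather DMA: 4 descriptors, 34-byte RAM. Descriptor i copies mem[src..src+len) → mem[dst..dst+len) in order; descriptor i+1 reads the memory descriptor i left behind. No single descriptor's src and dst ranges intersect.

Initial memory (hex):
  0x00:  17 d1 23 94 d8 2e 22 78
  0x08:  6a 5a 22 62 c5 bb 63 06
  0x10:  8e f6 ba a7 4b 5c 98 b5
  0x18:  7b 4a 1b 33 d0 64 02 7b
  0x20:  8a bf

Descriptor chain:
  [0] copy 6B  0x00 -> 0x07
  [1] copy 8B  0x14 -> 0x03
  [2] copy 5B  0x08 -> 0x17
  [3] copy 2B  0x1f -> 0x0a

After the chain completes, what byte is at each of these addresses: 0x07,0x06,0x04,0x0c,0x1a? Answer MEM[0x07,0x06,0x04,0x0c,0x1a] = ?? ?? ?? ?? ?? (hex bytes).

MEM[0x07,0x06,0x04,0x0c,0x1a] = 7b b5 5c 2e d8

D0: mem[0x07..0x0c] <- [17 d1 23 94 d8 2e]
D1: mem[0x03..0x0a] <- [4b 5c 98 b5 7b 4a 1b 33]
D2: mem[0x17..0x1b] <- [4a 1b 33 d8 2e]
D3: mem[0x0a..0x0b] <- [7b 8a]
query mem[0x07]=0x7b, mem[0x06]=0xb5, mem[0x04]=0x5c, mem[0x0c]=0x2e, mem[0x1a]=0xd8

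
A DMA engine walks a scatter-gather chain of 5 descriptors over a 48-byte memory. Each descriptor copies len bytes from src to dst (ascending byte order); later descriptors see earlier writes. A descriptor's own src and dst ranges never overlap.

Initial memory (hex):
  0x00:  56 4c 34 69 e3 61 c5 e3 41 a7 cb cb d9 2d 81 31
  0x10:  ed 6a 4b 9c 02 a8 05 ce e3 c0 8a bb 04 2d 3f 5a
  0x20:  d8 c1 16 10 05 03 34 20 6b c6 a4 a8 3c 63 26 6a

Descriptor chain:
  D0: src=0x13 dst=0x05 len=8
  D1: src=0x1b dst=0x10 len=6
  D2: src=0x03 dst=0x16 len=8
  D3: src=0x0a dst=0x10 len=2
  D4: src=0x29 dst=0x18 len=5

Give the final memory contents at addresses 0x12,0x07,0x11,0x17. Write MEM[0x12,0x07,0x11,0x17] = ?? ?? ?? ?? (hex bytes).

MEM[0x12,0x07,0x11,0x17] = 2d a8 c0 e3

#0 dst[0x05+8] := {0x9c,0x02,0xa8,0x05,0xce,0xe3,0xc0,0x8a}
#1 dst[0x10+6] := {0xbb,0x04,0x2d,0x3f,0x5a,0xd8}
#2 dst[0x16+8] := {0x69,0xe3,0x9c,0x02,0xa8,0x05,0xce,0xe3}
#3 dst[0x10+2] := {0xe3,0xc0}
#4 dst[0x18+5] := {0xc6,0xa4,0xa8,0x3c,0x63}
query mem[0x12]=0x2d, mem[0x07]=0xa8, mem[0x11]=0xc0, mem[0x17]=0xe3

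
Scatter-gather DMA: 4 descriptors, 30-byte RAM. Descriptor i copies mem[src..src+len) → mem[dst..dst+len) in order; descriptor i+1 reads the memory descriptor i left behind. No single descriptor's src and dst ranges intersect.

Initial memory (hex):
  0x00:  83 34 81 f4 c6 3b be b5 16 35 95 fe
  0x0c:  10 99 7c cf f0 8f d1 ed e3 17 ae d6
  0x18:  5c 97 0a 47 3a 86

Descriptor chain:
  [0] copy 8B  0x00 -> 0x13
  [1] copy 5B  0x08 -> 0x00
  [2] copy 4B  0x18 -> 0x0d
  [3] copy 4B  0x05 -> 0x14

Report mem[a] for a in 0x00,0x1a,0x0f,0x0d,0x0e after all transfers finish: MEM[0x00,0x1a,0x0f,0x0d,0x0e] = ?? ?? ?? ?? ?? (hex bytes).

[0] 0x00->0x13 len=8 : 83 34 81 f4 c6 3b be b5
[1] 0x08->0x00 len=5 : 16 35 95 fe 10
[2] 0x18->0x0d len=4 : 3b be b5 47
[3] 0x05->0x14 len=4 : 3b be b5 16
query mem[0x00]=0x16, mem[0x1a]=0xb5, mem[0x0f]=0xb5, mem[0x0d]=0x3b, mem[0x0e]=0xbe

MEM[0x00,0x1a,0x0f,0x0d,0x0e] = 16 b5 b5 3b be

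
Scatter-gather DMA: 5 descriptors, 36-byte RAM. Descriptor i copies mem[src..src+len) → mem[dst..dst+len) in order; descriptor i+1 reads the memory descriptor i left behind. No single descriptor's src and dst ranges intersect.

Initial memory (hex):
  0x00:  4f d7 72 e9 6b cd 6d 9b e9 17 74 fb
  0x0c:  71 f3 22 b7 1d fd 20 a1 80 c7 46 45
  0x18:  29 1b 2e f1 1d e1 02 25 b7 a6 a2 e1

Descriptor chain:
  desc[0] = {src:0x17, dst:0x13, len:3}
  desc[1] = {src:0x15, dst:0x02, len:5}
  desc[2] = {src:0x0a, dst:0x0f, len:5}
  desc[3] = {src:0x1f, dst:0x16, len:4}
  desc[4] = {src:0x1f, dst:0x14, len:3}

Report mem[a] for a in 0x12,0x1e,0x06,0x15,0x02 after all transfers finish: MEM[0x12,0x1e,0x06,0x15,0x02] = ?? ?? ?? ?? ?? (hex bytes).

MEM[0x12,0x1e,0x06,0x15,0x02] = f3 02 1b b7 1b

[0] 0x17->0x13 len=3 : 45 29 1b
[1] 0x15->0x02 len=5 : 1b 46 45 29 1b
[2] 0x0a->0x0f len=5 : 74 fb 71 f3 22
[3] 0x1f->0x16 len=4 : 25 b7 a6 a2
[4] 0x1f->0x14 len=3 : 25 b7 a6
query mem[0x12]=0xf3, mem[0x1e]=0x02, mem[0x06]=0x1b, mem[0x15]=0xb7, mem[0x02]=0x1b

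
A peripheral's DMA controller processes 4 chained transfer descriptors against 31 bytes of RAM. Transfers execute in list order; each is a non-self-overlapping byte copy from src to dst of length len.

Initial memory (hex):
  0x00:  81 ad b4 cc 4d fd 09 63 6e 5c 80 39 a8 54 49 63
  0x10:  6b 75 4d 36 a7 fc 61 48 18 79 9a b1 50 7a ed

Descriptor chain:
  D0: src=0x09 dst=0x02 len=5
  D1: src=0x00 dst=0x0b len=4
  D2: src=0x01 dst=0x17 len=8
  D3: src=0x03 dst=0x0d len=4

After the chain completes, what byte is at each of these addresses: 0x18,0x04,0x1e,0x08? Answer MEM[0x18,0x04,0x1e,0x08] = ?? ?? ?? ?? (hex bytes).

MEM[0x18,0x04,0x1e,0x08] = 5c 39 6e 6e

  after D0: wrote 5B at 0x02 = 5c8039a854
  after D1: wrote 4B at 0x0b = 81ad5c80
  after D2: wrote 8B at 0x17 = ad5c8039a854636e
  after D3: wrote 4B at 0x0d = 8039a854
query mem[0x18]=0x5c, mem[0x04]=0x39, mem[0x1e]=0x6e, mem[0x08]=0x6e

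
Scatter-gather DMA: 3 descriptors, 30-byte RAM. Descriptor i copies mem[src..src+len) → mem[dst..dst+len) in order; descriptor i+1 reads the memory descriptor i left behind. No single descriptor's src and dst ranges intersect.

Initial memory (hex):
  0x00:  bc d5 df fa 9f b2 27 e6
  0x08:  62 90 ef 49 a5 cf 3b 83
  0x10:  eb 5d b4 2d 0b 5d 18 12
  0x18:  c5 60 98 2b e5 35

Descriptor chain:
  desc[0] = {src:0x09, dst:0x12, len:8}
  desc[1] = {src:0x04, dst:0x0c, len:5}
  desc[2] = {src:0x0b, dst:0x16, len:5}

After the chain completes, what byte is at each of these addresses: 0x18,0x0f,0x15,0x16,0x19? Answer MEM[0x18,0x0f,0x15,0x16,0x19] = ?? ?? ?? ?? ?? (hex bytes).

MEM[0x18,0x0f,0x15,0x16,0x19] = b2 e6 a5 49 27

  after D0: wrote 8B at 0x12 = 90ef49a5cf3b83eb
  after D1: wrote 5B at 0x0c = 9fb227e662
  after D2: wrote 5B at 0x16 = 499fb227e6
query mem[0x18]=0xb2, mem[0x0f]=0xe6, mem[0x15]=0xa5, mem[0x16]=0x49, mem[0x19]=0x27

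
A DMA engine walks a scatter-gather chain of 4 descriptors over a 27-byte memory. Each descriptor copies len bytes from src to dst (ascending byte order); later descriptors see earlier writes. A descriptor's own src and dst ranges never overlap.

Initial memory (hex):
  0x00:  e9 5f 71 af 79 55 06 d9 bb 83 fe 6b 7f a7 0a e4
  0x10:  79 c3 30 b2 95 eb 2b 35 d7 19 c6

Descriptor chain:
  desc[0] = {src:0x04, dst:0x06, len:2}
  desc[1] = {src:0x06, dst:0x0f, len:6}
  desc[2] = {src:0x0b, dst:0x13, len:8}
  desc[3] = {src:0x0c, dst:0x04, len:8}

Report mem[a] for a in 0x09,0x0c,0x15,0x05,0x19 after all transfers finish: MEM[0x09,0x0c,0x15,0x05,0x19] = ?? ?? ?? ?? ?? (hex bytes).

MEM[0x09,0x0c,0x15,0x05,0x19] = bb 7f a7 a7 bb

[0] 0x04->0x06 len=2 : 79 55
[1] 0x06->0x0f len=6 : 79 55 bb 83 fe 6b
[2] 0x0b->0x13 len=8 : 6b 7f a7 0a 79 55 bb 83
[3] 0x0c->0x04 len=8 : 7f a7 0a 79 55 bb 83 6b
query mem[0x09]=0xbb, mem[0x0c]=0x7f, mem[0x15]=0xa7, mem[0x05]=0xa7, mem[0x19]=0xbb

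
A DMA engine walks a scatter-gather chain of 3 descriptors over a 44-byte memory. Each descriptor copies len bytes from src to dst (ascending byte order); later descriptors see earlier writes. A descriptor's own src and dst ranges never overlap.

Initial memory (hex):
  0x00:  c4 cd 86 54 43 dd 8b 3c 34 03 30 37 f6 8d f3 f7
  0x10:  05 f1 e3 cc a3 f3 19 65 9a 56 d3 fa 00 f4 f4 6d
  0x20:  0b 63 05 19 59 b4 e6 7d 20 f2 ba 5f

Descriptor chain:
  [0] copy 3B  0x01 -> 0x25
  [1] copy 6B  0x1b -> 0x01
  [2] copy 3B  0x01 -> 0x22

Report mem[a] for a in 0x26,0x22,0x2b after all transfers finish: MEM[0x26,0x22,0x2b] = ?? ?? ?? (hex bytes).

MEM[0x26,0x22,0x2b] = 86 fa 5f

  after D0: wrote 3B at 0x25 = cd8654
  after D1: wrote 6B at 0x01 = fa00f4f46d0b
  after D2: wrote 3B at 0x22 = fa00f4
query mem[0x26]=0x86, mem[0x22]=0xfa, mem[0x2b]=0x5f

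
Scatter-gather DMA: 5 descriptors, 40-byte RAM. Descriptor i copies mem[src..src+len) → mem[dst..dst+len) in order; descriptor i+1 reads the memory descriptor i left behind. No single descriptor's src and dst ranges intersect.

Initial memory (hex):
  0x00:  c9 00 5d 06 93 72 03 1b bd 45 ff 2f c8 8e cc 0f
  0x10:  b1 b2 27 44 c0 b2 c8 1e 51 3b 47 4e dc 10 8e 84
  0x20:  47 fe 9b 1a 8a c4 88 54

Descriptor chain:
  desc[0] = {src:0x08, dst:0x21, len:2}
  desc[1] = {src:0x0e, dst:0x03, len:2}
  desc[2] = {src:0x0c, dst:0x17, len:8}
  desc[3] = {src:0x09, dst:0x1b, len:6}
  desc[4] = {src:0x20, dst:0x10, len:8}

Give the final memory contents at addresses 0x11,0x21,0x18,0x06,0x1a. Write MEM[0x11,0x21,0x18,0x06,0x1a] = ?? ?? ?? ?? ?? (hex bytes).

  after D0: wrote 2B at 0x21 = bd45
  after D1: wrote 2B at 0x03 = cc0f
  after D2: wrote 8B at 0x17 = c88ecc0fb1b22744
  after D3: wrote 6B at 0x1b = 45ff2fc88ecc
  after D4: wrote 8B at 0x10 = ccbd451a8ac48854
query mem[0x11]=0xbd, mem[0x21]=0xbd, mem[0x18]=0x8e, mem[0x06]=0x03, mem[0x1a]=0x0f

MEM[0x11,0x21,0x18,0x06,0x1a] = bd bd 8e 03 0f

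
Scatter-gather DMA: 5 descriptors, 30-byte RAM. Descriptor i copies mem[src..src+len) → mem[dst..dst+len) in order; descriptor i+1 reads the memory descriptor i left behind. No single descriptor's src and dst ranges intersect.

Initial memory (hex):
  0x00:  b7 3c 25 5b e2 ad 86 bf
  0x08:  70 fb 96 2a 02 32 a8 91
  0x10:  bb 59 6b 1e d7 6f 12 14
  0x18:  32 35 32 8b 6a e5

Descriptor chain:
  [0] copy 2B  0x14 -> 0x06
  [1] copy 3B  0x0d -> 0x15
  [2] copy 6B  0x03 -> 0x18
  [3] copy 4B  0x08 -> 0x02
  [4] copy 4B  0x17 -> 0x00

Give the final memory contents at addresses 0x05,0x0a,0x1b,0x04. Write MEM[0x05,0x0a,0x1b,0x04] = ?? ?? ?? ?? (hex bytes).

MEM[0x05,0x0a,0x1b,0x04] = 2a 96 d7 96

  after D0: wrote 2B at 0x06 = d76f
  after D1: wrote 3B at 0x15 = 32a891
  after D2: wrote 6B at 0x18 = 5be2add76f70
  after D3: wrote 4B at 0x02 = 70fb962a
  after D4: wrote 4B at 0x00 = 915be2ad
query mem[0x05]=0x2a, mem[0x0a]=0x96, mem[0x1b]=0xd7, mem[0x04]=0x96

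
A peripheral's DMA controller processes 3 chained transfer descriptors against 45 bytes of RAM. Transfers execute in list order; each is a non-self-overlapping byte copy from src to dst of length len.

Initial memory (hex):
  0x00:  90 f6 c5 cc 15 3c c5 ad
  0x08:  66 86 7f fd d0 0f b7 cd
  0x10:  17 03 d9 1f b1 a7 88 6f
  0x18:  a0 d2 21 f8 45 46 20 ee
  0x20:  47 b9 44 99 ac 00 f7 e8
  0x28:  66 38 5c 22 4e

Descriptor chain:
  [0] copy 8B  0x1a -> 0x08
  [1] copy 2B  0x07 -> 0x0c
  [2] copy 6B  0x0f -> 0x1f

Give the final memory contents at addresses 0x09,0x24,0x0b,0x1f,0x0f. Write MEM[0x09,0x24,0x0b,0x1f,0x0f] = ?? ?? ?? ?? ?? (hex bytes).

  after D0: wrote 8B at 0x08 = 21f8454620ee47b9
  after D1: wrote 2B at 0x0c = ad21
  after D2: wrote 6B at 0x1f = b91703d91fb1
query mem[0x09]=0xf8, mem[0x24]=0xb1, mem[0x0b]=0x46, mem[0x1f]=0xb9, mem[0x0f]=0xb9

MEM[0x09,0x24,0x0b,0x1f,0x0f] = f8 b1 46 b9 b9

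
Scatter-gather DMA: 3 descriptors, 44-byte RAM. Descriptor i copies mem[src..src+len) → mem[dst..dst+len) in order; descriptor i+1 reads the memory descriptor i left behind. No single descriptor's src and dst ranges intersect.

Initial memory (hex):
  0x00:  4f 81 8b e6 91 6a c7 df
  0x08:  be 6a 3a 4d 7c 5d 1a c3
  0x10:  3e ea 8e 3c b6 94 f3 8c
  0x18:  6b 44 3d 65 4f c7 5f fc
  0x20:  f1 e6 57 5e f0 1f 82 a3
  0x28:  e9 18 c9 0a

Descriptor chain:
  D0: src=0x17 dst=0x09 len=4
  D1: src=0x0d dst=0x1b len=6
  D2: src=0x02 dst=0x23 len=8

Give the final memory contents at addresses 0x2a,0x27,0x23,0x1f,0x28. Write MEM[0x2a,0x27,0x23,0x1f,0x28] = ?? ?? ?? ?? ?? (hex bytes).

MEM[0x2a,0x27,0x23,0x1f,0x28] = 8c c7 8b ea df

  after D0: wrote 4B at 0x09 = 8c6b443d
  after D1: wrote 6B at 0x1b = 5d1ac33eea8e
  after D2: wrote 8B at 0x23 = 8be6916ac7dfbe8c
query mem[0x2a]=0x8c, mem[0x27]=0xc7, mem[0x23]=0x8b, mem[0x1f]=0xea, mem[0x28]=0xdf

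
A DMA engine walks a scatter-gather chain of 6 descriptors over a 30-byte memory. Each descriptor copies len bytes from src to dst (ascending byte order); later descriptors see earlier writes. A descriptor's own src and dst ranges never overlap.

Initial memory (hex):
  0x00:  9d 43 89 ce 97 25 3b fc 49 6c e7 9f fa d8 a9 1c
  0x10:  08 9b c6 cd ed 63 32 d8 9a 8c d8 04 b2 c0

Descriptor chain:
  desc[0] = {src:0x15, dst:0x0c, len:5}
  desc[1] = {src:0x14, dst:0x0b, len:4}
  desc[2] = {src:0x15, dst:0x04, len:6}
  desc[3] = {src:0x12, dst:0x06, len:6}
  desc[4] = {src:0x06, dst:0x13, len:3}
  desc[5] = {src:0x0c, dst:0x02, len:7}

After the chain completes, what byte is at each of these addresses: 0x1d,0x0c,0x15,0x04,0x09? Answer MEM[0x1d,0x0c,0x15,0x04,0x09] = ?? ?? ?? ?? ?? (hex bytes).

[0] 0x15->0x0c len=5 : 63 32 d8 9a 8c
[1] 0x14->0x0b len=4 : ed 63 32 d8
[2] 0x15->0x04 len=6 : 63 32 d8 9a 8c d8
[3] 0x12->0x06 len=6 : c6 cd ed 63 32 d8
[4] 0x06->0x13 len=3 : c6 cd ed
[5] 0x0c->0x02 len=7 : 63 32 d8 9a 8c 9b c6
query mem[0x1d]=0xc0, mem[0x0c]=0x63, mem[0x15]=0xed, mem[0x04]=0xd8, mem[0x09]=0x63

MEM[0x1d,0x0c,0x15,0x04,0x09] = c0 63 ed d8 63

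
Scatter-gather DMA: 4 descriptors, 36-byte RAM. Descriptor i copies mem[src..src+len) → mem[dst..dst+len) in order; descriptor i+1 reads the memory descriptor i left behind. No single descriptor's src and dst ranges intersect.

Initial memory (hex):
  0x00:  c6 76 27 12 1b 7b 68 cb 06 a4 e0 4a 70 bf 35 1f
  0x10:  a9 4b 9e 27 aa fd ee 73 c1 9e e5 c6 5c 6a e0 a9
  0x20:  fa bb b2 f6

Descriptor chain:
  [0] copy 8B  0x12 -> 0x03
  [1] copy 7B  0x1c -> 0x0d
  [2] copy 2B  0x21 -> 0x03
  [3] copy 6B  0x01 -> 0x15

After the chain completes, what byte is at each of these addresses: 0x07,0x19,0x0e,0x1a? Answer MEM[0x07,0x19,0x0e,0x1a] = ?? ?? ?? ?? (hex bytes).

[0] 0x12->0x03 len=8 : 9e 27 aa fd ee 73 c1 9e
[1] 0x1c->0x0d len=7 : 5c 6a e0 a9 fa bb b2
[2] 0x21->0x03 len=2 : bb b2
[3] 0x01->0x15 len=6 : 76 27 bb b2 aa fd
query mem[0x07]=0xee, mem[0x19]=0xaa, mem[0x0e]=0x6a, mem[0x1a]=0xfd

MEM[0x07,0x19,0x0e,0x1a] = ee aa 6a fd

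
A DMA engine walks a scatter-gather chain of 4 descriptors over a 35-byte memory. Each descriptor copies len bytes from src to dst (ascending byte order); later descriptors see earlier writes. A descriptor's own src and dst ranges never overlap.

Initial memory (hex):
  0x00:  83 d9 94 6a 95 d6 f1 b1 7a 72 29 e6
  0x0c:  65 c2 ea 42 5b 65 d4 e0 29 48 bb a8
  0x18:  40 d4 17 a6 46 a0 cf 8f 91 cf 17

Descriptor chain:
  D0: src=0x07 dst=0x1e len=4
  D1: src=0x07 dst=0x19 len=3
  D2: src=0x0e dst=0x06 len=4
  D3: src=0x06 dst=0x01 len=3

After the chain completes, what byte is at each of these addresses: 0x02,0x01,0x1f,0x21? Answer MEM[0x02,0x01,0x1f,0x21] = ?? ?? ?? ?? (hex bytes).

MEM[0x02,0x01,0x1f,0x21] = 42 ea 7a 29

D0: mem[0x1e..0x21] <- [b1 7a 72 29]
D1: mem[0x19..0x1b] <- [b1 7a 72]
D2: mem[0x06..0x09] <- [ea 42 5b 65]
D3: mem[0x01..0x03] <- [ea 42 5b]
query mem[0x02]=0x42, mem[0x01]=0xea, mem[0x1f]=0x7a, mem[0x21]=0x29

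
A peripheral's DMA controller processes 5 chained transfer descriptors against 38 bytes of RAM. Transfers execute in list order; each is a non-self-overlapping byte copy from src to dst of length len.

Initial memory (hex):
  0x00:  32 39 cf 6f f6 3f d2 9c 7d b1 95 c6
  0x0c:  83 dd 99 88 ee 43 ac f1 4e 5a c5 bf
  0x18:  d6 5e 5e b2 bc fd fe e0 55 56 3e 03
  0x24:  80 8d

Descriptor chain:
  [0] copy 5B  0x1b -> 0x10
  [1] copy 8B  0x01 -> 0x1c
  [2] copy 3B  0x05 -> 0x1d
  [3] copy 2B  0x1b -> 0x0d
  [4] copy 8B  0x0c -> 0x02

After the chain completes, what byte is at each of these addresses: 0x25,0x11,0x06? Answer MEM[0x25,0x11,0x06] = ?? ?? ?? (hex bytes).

MEM[0x25,0x11,0x06] = 8d bc b2

[0] 0x1b->0x10 len=5 : b2 bc fd fe e0
[1] 0x01->0x1c len=8 : 39 cf 6f f6 3f d2 9c 7d
[2] 0x05->0x1d len=3 : 3f d2 9c
[3] 0x1b->0x0d len=2 : b2 39
[4] 0x0c->0x02 len=8 : 83 b2 39 88 b2 bc fd fe
query mem[0x25]=0x8d, mem[0x11]=0xbc, mem[0x06]=0xb2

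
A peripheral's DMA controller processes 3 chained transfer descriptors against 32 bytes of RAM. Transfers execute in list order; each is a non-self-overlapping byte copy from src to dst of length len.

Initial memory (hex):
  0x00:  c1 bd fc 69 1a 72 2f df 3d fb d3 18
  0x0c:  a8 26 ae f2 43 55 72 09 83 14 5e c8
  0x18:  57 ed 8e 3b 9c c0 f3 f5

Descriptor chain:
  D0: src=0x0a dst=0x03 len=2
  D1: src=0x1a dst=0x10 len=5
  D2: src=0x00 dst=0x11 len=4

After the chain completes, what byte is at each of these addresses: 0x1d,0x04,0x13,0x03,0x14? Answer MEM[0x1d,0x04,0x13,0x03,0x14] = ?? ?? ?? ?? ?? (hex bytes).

MEM[0x1d,0x04,0x13,0x03,0x14] = c0 18 fc d3 d3

[0] 0x0a->0x03 len=2 : d3 18
[1] 0x1a->0x10 len=5 : 8e 3b 9c c0 f3
[2] 0x00->0x11 len=4 : c1 bd fc d3
query mem[0x1d]=0xc0, mem[0x04]=0x18, mem[0x13]=0xfc, mem[0x03]=0xd3, mem[0x14]=0xd3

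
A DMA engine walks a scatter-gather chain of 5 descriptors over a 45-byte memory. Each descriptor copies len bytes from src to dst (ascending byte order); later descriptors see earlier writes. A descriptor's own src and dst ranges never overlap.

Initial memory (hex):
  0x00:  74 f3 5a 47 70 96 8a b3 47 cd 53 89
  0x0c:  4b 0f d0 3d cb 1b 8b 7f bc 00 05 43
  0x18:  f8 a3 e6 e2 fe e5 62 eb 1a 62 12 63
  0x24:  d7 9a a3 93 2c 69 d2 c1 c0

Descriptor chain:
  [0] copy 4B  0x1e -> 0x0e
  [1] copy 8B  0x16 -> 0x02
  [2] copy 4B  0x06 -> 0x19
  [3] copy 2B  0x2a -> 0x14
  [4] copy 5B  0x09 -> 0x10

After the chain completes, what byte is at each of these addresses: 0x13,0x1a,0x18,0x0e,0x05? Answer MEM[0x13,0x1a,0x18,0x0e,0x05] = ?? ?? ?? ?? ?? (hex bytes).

D0: mem[0x0e..0x11] <- [62 eb 1a 62]
D1: mem[0x02..0x09] <- [05 43 f8 a3 e6 e2 fe e5]
D2: mem[0x19..0x1c] <- [e6 e2 fe e5]
D3: mem[0x14..0x15] <- [d2 c1]
D4: mem[0x10..0x14] <- [e5 53 89 4b 0f]
query mem[0x13]=0x4b, mem[0x1a]=0xe2, mem[0x18]=0xf8, mem[0x0e]=0x62, mem[0x05]=0xa3

MEM[0x13,0x1a,0x18,0x0e,0x05] = 4b e2 f8 62 a3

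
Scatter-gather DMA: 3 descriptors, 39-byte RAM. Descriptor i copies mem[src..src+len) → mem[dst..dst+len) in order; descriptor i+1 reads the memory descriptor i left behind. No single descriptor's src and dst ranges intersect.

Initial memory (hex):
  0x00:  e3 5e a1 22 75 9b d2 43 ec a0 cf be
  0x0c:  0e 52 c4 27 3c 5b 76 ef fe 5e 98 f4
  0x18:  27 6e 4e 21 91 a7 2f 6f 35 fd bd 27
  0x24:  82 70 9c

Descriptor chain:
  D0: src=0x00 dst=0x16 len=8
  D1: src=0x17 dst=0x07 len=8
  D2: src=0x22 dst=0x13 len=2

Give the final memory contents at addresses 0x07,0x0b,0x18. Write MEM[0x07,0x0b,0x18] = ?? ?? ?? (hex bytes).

MEM[0x07,0x0b,0x18] = 5e 9b a1

D0: mem[0x16..0x1d] <- [e3 5e a1 22 75 9b d2 43]
D1: mem[0x07..0x0e] <- [5e a1 22 75 9b d2 43 2f]
D2: mem[0x13..0x14] <- [bd 27]
query mem[0x07]=0x5e, mem[0x0b]=0x9b, mem[0x18]=0xa1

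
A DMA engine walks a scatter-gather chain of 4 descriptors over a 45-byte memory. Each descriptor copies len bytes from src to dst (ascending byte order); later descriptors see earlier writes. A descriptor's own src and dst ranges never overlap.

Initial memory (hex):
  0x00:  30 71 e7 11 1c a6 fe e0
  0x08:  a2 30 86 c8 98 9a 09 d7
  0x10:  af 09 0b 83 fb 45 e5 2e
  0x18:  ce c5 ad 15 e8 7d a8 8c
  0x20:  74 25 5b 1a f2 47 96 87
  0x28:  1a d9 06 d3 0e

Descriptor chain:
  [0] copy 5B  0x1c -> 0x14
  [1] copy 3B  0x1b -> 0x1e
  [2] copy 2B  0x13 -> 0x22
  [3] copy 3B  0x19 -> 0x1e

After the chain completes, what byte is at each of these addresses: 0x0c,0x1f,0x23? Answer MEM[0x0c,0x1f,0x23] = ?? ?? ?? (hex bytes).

[0] 0x1c->0x14 len=5 : e8 7d a8 8c 74
[1] 0x1b->0x1e len=3 : 15 e8 7d
[2] 0x13->0x22 len=2 : 83 e8
[3] 0x19->0x1e len=3 : c5 ad 15
query mem[0x0c]=0x98, mem[0x1f]=0xad, mem[0x23]=0xe8

MEM[0x0c,0x1f,0x23] = 98 ad e8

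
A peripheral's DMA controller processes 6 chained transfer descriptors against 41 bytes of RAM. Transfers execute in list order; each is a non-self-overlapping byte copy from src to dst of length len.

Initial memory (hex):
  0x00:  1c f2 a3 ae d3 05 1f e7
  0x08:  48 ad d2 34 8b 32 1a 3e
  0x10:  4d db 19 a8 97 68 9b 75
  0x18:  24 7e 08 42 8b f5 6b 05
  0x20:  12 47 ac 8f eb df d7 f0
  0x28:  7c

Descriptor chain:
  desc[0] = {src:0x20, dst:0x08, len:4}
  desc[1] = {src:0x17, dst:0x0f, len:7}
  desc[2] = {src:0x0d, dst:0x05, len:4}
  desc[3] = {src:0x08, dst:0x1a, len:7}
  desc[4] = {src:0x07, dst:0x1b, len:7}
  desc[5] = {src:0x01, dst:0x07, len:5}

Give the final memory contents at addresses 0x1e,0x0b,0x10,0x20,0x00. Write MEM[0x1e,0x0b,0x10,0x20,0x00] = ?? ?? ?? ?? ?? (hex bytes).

[0] 0x20->0x08 len=4 : 12 47 ac 8f
[1] 0x17->0x0f len=7 : 75 24 7e 08 42 8b f5
[2] 0x0d->0x05 len=4 : 32 1a 75 24
[3] 0x08->0x1a len=7 : 24 47 ac 8f 8b 32 1a
[4] 0x07->0x1b len=7 : 75 24 47 ac 8f 8b 32
[5] 0x01->0x07 len=5 : f2 a3 ae d3 32
query mem[0x1e]=0xac, mem[0x0b]=0x32, mem[0x10]=0x24, mem[0x20]=0x8b, mem[0x00]=0x1c

MEM[0x1e,0x0b,0x10,0x20,0x00] = ac 32 24 8b 1c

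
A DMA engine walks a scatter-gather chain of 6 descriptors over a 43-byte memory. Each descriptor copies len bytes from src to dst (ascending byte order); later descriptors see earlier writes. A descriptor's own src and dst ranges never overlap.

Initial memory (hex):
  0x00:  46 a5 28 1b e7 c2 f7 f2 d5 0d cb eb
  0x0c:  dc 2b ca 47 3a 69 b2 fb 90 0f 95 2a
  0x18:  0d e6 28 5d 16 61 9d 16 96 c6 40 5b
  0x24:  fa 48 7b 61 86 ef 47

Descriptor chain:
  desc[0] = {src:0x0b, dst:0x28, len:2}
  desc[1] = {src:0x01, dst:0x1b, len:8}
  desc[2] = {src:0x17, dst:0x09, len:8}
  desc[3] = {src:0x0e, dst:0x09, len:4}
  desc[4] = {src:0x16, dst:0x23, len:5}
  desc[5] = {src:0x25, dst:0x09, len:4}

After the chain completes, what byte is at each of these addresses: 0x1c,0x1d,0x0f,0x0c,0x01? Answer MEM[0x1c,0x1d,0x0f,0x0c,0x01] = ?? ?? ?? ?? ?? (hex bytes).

[0] 0x0b->0x28 len=2 : eb dc
[1] 0x01->0x1b len=8 : a5 28 1b e7 c2 f7 f2 d5
[2] 0x17->0x09 len=8 : 2a 0d e6 28 a5 28 1b e7
[3] 0x0e->0x09 len=4 : 28 1b e7 69
[4] 0x16->0x23 len=5 : 95 2a 0d e6 28
[5] 0x25->0x09 len=4 : 0d e6 28 eb
query mem[0x1c]=0x28, mem[0x1d]=0x1b, mem[0x0f]=0x1b, mem[0x0c]=0xeb, mem[0x01]=0xa5

MEM[0x1c,0x1d,0x0f,0x0c,0x01] = 28 1b 1b eb a5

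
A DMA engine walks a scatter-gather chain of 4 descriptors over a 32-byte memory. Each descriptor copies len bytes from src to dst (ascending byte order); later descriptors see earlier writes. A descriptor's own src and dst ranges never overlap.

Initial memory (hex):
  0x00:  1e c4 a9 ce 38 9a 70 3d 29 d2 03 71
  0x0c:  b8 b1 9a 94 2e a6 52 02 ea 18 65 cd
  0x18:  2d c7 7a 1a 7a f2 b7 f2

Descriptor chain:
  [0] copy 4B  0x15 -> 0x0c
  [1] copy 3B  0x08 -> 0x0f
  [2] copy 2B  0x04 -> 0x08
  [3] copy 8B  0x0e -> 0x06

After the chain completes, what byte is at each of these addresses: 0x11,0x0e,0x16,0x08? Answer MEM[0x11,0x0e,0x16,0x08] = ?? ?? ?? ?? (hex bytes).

[0] 0x15->0x0c len=4 : 18 65 cd 2d
[1] 0x08->0x0f len=3 : 29 d2 03
[2] 0x04->0x08 len=2 : 38 9a
[3] 0x0e->0x06 len=8 : cd 29 d2 03 52 02 ea 18
query mem[0x11]=0x03, mem[0x0e]=0xcd, mem[0x16]=0x65, mem[0x08]=0xd2

MEM[0x11,0x0e,0x16,0x08] = 03 cd 65 d2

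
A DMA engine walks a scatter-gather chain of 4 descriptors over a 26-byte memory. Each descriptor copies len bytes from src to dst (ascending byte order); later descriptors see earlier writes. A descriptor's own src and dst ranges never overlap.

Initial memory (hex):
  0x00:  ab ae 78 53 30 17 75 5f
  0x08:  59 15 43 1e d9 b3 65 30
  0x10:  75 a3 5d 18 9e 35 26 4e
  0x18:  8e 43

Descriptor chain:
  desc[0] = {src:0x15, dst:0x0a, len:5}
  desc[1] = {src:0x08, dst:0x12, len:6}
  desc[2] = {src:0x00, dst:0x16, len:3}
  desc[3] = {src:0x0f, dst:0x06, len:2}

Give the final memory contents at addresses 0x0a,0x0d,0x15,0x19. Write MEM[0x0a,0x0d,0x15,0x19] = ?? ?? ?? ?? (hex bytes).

MEM[0x0a,0x0d,0x15,0x19] = 35 8e 26 43

D0: mem[0x0a..0x0e] <- [35 26 4e 8e 43]
D1: mem[0x12..0x17] <- [59 15 35 26 4e 8e]
D2: mem[0x16..0x18] <- [ab ae 78]
D3: mem[0x06..0x07] <- [30 75]
query mem[0x0a]=0x35, mem[0x0d]=0x8e, mem[0x15]=0x26, mem[0x19]=0x43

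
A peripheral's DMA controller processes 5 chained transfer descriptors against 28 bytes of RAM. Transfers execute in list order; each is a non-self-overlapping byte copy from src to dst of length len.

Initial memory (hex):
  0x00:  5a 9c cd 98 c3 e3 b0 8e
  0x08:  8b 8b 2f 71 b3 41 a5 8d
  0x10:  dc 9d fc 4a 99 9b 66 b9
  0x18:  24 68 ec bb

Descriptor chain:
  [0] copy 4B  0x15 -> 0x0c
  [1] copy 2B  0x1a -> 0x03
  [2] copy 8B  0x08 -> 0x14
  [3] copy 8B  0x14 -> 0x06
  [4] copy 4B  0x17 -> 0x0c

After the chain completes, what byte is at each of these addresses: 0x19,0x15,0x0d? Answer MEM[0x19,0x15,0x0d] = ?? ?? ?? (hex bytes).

D0: mem[0x0c..0x0f] <- [9b 66 b9 24]
D1: mem[0x03..0x04] <- [ec bb]
D2: mem[0x14..0x1b] <- [8b 8b 2f 71 9b 66 b9 24]
D3: mem[0x06..0x0d] <- [8b 8b 2f 71 9b 66 b9 24]
D4: mem[0x0c..0x0f] <- [71 9b 66 b9]
query mem[0x19]=0x66, mem[0x15]=0x8b, mem[0x0d]=0x9b

MEM[0x19,0x15,0x0d] = 66 8b 9b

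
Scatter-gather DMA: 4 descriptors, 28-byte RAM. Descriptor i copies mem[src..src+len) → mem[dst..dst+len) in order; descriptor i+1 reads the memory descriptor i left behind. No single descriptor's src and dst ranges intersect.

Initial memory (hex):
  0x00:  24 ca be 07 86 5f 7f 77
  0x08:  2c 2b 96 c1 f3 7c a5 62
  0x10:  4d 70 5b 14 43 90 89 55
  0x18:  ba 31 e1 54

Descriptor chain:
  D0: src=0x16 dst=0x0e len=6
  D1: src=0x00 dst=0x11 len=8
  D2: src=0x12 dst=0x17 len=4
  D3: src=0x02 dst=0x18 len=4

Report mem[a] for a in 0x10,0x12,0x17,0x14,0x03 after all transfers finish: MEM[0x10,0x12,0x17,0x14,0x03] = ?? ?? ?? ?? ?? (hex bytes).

MEM[0x10,0x12,0x17,0x14,0x03] = ba ca ca 07 07

D0: mem[0x0e..0x13] <- [89 55 ba 31 e1 54]
D1: mem[0x11..0x18] <- [24 ca be 07 86 5f 7f 77]
D2: mem[0x17..0x1a] <- [ca be 07 86]
D3: mem[0x18..0x1b] <- [be 07 86 5f]
query mem[0x10]=0xba, mem[0x12]=0xca, mem[0x17]=0xca, mem[0x14]=0x07, mem[0x03]=0x07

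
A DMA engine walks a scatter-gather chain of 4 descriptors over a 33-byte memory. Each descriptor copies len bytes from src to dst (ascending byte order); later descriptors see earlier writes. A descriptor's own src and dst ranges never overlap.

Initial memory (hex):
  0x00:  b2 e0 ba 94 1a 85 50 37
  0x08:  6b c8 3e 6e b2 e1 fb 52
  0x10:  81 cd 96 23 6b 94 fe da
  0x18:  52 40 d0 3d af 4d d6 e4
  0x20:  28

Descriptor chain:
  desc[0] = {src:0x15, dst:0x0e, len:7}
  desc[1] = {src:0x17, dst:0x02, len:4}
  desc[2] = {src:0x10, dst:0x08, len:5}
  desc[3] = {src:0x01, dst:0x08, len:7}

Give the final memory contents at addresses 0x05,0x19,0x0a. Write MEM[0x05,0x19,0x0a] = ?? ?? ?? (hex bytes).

MEM[0x05,0x19,0x0a] = d0 40 52

  after D0: wrote 7B at 0x0e = 94feda5240d03d
  after D1: wrote 4B at 0x02 = da5240d0
  after D2: wrote 5B at 0x08 = da5240d03d
  after D3: wrote 7B at 0x08 = e0da5240d05037
query mem[0x05]=0xd0, mem[0x19]=0x40, mem[0x0a]=0x52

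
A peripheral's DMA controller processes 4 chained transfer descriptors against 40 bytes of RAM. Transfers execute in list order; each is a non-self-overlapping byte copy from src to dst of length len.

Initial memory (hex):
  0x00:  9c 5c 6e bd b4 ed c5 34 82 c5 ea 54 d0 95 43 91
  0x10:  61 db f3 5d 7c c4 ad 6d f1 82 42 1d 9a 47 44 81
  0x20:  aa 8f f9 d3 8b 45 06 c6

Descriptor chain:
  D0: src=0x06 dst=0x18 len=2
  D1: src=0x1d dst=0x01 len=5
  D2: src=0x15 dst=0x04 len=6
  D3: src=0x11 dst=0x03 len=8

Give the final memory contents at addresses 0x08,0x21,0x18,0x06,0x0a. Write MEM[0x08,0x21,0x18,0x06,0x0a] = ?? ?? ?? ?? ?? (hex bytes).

#0 dst[0x18+2] := {0xc5,0x34}
#1 dst[0x01+5] := {0x47,0x44,0x81,0xaa,0x8f}
#2 dst[0x04+6] := {0xc4,0xad,0x6d,0xc5,0x34,0x42}
#3 dst[0x03+8] := {0xdb,0xf3,0x5d,0x7c,0xc4,0xad,0x6d,0xc5}
query mem[0x08]=0xad, mem[0x21]=0x8f, mem[0x18]=0xc5, mem[0x06]=0x7c, mem[0x0a]=0xc5

MEM[0x08,0x21,0x18,0x06,0x0a] = ad 8f c5 7c c5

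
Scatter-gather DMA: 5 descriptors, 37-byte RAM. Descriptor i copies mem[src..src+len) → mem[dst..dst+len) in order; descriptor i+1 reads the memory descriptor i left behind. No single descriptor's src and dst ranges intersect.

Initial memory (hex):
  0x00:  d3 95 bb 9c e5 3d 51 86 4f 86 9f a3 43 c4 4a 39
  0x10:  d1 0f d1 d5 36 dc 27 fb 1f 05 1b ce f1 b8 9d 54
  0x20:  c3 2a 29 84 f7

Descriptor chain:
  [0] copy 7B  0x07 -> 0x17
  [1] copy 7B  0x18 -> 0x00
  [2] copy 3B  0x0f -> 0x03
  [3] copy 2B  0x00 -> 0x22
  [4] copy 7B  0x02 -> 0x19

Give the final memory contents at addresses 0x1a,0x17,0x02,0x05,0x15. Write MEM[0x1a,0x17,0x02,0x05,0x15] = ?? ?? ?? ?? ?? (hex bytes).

MEM[0x1a,0x17,0x02,0x05,0x15] = 39 86 9f 0f dc

  after D0: wrote 7B at 0x17 = 864f869fa343c4
  after D1: wrote 7B at 0x00 = 4f869fa343c49d
  after D2: wrote 3B at 0x03 = 39d10f
  after D3: wrote 2B at 0x22 = 4f86
  after D4: wrote 7B at 0x19 = 9f39d10f9d864f
query mem[0x1a]=0x39, mem[0x17]=0x86, mem[0x02]=0x9f, mem[0x05]=0x0f, mem[0x15]=0xdc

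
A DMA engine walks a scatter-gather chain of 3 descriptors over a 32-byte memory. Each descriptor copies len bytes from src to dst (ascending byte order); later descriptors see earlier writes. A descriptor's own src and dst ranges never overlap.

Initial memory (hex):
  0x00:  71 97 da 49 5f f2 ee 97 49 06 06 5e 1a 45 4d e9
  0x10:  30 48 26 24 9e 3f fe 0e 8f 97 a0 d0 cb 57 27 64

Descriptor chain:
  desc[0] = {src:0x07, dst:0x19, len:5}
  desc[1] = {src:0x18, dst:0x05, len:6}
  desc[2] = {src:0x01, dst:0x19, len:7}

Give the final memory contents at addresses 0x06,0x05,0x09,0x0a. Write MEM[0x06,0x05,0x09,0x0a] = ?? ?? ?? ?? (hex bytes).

#0 dst[0x19+5] := {0x97,0x49,0x06,0x06,0x5e}
#1 dst[0x05+6] := {0x8f,0x97,0x49,0x06,0x06,0x5e}
#2 dst[0x19+7] := {0x97,0xda,0x49,0x5f,0x8f,0x97,0x49}
query mem[0x06]=0x97, mem[0x05]=0x8f, mem[0x09]=0x06, mem[0x0a]=0x5e

MEM[0x06,0x05,0x09,0x0a] = 97 8f 06 5e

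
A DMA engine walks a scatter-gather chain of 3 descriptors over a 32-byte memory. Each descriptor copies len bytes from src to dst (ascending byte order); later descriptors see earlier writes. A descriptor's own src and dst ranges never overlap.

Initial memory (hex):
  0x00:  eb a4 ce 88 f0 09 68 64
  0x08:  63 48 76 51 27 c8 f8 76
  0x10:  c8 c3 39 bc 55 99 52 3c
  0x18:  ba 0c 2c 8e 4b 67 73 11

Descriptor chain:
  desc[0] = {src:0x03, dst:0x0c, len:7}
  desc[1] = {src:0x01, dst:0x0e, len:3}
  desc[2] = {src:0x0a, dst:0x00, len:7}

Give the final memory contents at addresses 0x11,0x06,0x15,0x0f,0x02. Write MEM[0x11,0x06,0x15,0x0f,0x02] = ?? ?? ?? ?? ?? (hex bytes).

MEM[0x11,0x06,0x15,0x0f,0x02] = 63 88 99 ce 88

[0] 0x03->0x0c len=7 : 88 f0 09 68 64 63 48
[1] 0x01->0x0e len=3 : a4 ce 88
[2] 0x0a->0x00 len=7 : 76 51 88 f0 a4 ce 88
query mem[0x11]=0x63, mem[0x06]=0x88, mem[0x15]=0x99, mem[0x0f]=0xce, mem[0x02]=0x88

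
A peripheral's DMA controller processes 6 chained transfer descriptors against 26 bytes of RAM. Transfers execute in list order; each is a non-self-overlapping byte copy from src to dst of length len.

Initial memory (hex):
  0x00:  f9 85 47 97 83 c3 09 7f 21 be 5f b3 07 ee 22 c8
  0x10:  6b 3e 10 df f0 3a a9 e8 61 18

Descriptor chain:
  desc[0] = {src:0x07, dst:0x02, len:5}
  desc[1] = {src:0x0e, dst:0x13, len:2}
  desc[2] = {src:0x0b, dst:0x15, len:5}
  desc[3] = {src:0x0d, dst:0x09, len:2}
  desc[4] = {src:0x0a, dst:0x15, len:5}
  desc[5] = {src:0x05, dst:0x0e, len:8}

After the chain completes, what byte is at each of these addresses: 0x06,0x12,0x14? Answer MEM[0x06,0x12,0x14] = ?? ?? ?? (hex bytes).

#0 dst[0x02+5] := {0x7f,0x21,0xbe,0x5f,0xb3}
#1 dst[0x13+2] := {0x22,0xc8}
#2 dst[0x15+5] := {0xb3,0x07,0xee,0x22,0xc8}
#3 dst[0x09+2] := {0xee,0x22}
#4 dst[0x15+5] := {0x22,0xb3,0x07,0xee,0x22}
#5 dst[0x0e+8] := {0x5f,0xb3,0x7f,0x21,0xee,0x22,0xb3,0x07}
query mem[0x06]=0xb3, mem[0x12]=0xee, mem[0x14]=0xb3

MEM[0x06,0x12,0x14] = b3 ee b3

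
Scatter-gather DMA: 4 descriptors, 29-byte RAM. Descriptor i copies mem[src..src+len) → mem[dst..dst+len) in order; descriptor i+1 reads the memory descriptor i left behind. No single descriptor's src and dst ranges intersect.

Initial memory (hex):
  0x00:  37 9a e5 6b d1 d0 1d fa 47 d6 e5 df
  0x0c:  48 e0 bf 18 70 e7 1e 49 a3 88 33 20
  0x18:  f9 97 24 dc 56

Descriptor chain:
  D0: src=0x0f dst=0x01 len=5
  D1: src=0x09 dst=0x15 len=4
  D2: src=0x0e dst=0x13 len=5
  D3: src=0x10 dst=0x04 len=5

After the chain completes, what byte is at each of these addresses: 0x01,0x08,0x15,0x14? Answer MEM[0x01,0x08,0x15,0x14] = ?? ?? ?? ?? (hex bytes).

#0 dst[0x01+5] := {0x18,0x70,0xe7,0x1e,0x49}
#1 dst[0x15+4] := {0xd6,0xe5,0xdf,0x48}
#2 dst[0x13+5] := {0xbf,0x18,0x70,0xe7,0x1e}
#3 dst[0x04+5] := {0x70,0xe7,0x1e,0xbf,0x18}
query mem[0x01]=0x18, mem[0x08]=0x18, mem[0x15]=0x70, mem[0x14]=0x18

MEM[0x01,0x08,0x15,0x14] = 18 18 70 18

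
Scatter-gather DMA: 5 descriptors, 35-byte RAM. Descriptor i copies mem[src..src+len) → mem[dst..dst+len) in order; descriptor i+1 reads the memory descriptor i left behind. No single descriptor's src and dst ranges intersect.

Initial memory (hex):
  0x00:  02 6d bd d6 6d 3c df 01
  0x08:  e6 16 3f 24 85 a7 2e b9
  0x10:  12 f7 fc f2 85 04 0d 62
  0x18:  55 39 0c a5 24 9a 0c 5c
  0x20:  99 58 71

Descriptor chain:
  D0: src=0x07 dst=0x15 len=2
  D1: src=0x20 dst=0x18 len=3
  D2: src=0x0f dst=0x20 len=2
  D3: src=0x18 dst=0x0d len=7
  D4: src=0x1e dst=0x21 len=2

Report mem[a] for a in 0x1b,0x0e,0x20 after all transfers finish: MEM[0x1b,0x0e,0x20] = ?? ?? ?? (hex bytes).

MEM[0x1b,0x0e,0x20] = a5 58 b9

[0] 0x07->0x15 len=2 : 01 e6
[1] 0x20->0x18 len=3 : 99 58 71
[2] 0x0f->0x20 len=2 : b9 12
[3] 0x18->0x0d len=7 : 99 58 71 a5 24 9a 0c
[4] 0x1e->0x21 len=2 : 0c 5c
query mem[0x1b]=0xa5, mem[0x0e]=0x58, mem[0x20]=0xb9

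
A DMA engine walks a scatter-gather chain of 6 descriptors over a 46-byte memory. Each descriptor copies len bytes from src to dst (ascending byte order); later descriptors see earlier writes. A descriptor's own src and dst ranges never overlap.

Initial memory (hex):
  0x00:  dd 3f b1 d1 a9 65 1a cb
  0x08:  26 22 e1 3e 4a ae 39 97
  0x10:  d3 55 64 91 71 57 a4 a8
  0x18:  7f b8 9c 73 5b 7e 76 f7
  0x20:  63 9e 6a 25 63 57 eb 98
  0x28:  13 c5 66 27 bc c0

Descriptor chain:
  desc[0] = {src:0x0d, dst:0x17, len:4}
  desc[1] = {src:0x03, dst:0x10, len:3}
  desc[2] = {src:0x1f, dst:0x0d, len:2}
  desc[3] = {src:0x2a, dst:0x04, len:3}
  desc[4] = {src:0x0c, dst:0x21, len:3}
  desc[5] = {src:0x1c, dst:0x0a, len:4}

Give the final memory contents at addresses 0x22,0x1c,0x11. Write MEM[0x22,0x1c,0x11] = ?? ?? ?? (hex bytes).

  after D0: wrote 4B at 0x17 = ae3997d3
  after D1: wrote 3B at 0x10 = d1a965
  after D2: wrote 2B at 0x0d = f763
  after D3: wrote 3B at 0x04 = 6627bc
  after D4: wrote 3B at 0x21 = 4af763
  after D5: wrote 4B at 0x0a = 5b7e76f7
query mem[0x22]=0xf7, mem[0x1c]=0x5b, mem[0x11]=0xa9

MEM[0x22,0x1c,0x11] = f7 5b a9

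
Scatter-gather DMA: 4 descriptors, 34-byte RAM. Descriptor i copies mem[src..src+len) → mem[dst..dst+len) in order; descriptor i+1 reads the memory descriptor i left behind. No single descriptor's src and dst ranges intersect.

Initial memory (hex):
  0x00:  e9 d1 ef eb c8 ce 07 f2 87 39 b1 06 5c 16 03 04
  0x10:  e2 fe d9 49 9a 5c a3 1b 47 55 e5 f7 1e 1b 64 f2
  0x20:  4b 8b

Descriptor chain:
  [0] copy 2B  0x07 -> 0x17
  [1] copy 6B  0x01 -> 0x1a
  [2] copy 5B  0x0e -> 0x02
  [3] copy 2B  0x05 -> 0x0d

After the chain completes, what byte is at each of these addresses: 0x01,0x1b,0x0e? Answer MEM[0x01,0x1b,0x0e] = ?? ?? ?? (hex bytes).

MEM[0x01,0x1b,0x0e] = d1 ef d9

#0 dst[0x17+2] := {0xf2,0x87}
#1 dst[0x1a+6] := {0xd1,0xef,0xeb,0xc8,0xce,0x07}
#2 dst[0x02+5] := {0x03,0x04,0xe2,0xfe,0xd9}
#3 dst[0x0d+2] := {0xfe,0xd9}
query mem[0x01]=0xd1, mem[0x1b]=0xef, mem[0x0e]=0xd9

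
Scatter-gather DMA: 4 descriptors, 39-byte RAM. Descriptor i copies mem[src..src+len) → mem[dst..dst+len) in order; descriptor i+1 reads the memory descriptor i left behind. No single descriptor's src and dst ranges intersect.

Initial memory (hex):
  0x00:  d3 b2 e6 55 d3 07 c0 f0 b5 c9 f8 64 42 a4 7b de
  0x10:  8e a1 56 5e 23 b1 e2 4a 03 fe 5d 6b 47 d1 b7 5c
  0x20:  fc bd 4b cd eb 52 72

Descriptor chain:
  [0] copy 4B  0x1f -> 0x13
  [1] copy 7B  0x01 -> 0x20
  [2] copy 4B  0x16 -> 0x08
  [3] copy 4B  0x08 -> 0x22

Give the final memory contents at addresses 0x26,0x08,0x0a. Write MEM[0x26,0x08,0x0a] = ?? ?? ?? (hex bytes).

MEM[0x26,0x08,0x0a] = f0 4b 03

  after D0: wrote 4B at 0x13 = 5cfcbd4b
  after D1: wrote 7B at 0x20 = b2e655d307c0f0
  after D2: wrote 4B at 0x08 = 4b4a03fe
  after D3: wrote 4B at 0x22 = 4b4a03fe
query mem[0x26]=0xf0, mem[0x08]=0x4b, mem[0x0a]=0x03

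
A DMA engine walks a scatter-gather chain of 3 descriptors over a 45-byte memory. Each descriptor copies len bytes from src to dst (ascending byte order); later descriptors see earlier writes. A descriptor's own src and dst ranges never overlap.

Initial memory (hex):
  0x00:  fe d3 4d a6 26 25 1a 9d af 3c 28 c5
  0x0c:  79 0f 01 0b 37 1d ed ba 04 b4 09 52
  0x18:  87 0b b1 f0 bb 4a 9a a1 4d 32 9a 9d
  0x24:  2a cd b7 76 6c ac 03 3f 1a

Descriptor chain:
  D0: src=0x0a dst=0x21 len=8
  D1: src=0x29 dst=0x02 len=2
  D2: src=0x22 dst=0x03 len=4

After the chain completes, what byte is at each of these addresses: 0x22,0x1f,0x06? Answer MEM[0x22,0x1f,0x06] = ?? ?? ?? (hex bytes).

MEM[0x22,0x1f,0x06] = c5 a1 01

[0] 0x0a->0x21 len=8 : 28 c5 79 0f 01 0b 37 1d
[1] 0x29->0x02 len=2 : ac 03
[2] 0x22->0x03 len=4 : c5 79 0f 01
query mem[0x22]=0xc5, mem[0x1f]=0xa1, mem[0x06]=0x01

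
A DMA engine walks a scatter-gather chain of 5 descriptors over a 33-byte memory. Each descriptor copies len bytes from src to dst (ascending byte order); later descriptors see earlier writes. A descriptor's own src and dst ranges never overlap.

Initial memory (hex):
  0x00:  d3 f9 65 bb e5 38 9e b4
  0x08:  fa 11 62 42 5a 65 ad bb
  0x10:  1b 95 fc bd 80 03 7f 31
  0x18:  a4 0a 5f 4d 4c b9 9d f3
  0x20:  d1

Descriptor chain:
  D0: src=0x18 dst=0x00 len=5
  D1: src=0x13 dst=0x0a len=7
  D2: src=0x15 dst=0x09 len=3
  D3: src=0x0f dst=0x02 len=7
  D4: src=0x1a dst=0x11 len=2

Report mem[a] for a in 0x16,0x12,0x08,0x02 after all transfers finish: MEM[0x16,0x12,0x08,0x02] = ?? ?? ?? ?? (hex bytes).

D0: mem[0x00..0x04] <- [a4 0a 5f 4d 4c]
D1: mem[0x0a..0x10] <- [bd 80 03 7f 31 a4 0a]
D2: mem[0x09..0x0b] <- [03 7f 31]
D3: mem[0x02..0x08] <- [a4 0a 95 fc bd 80 03]
D4: mem[0x11..0x12] <- [5f 4d]
query mem[0x16]=0x7f, mem[0x12]=0x4d, mem[0x08]=0x03, mem[0x02]=0xa4

MEM[0x16,0x12,0x08,0x02] = 7f 4d 03 a4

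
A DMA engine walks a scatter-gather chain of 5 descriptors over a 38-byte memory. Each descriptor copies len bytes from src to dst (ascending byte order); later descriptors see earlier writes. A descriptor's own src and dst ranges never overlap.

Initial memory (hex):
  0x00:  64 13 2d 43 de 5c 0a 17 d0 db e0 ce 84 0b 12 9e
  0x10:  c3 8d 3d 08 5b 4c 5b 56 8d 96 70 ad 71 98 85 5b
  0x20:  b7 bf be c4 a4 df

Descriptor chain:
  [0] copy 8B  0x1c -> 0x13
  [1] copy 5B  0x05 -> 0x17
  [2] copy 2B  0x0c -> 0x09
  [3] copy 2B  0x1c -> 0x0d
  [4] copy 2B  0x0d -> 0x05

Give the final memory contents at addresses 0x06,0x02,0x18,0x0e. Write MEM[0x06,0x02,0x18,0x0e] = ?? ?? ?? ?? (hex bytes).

  after D0: wrote 8B at 0x13 = 7198855bb7bfbec4
  after D1: wrote 5B at 0x17 = 5c0a17d0db
  after D2: wrote 2B at 0x09 = 840b
  after D3: wrote 2B at 0x0d = 7198
  after D4: wrote 2B at 0x05 = 7198
query mem[0x06]=0x98, mem[0x02]=0x2d, mem[0x18]=0x0a, mem[0x0e]=0x98

MEM[0x06,0x02,0x18,0x0e] = 98 2d 0a 98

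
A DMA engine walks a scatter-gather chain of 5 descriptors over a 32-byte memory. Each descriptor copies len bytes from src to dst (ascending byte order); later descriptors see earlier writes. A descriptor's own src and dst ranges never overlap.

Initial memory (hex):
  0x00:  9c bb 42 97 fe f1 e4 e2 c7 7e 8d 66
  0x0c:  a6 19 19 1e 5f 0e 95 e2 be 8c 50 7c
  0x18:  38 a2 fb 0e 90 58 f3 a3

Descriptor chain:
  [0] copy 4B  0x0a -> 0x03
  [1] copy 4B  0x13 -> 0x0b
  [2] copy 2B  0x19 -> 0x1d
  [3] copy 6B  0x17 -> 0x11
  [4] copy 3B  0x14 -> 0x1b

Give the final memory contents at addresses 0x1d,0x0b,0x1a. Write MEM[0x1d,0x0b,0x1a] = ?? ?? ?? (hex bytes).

D0: mem[0x03..0x06] <- [8d 66 a6 19]
D1: mem[0x0b..0x0e] <- [e2 be 8c 50]
D2: mem[0x1d..0x1e] <- [a2 fb]
D3: mem[0x11..0x16] <- [7c 38 a2 fb 0e 90]
D4: mem[0x1b..0x1d] <- [fb 0e 90]
query mem[0x1d]=0x90, mem[0x0b]=0xe2, mem[0x1a]=0xfb

MEM[0x1d,0x0b,0x1a] = 90 e2 fb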